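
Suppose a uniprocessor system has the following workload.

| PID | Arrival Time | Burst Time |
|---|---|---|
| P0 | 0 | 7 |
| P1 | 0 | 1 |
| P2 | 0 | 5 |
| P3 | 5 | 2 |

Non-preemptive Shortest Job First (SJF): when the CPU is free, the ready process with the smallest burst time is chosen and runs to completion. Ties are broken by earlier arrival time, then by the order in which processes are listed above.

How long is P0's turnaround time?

Gantt: | P1 0-1 | P2 1-6 | P3 6-8 | P0 8-15 |
Completion: P0=15  P1=1  P2=6  P3=8
Turnaround(P0) = completion − arrival = 15 − 0 = 15

15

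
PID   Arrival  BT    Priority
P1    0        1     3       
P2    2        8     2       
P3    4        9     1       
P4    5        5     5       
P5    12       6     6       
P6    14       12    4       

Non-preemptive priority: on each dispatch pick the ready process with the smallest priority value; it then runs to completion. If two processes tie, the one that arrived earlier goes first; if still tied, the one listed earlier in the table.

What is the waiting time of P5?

24

Schedule: | P1 0-1 | idle 1-2 | P2 2-10 | P3 10-19 | P6 19-31 | P4 31-36 | P5 36-42 |
Completion: P1=1  P2=10  P3=19  P4=36  P5=42  P6=31
Waiting(P5) = turnaround − burst = 30 − 6 = 24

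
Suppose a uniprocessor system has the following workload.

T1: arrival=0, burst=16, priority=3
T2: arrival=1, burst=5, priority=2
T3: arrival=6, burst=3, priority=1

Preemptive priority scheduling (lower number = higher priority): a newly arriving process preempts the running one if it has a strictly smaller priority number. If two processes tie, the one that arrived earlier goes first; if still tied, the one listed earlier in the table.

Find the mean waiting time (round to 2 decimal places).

2.67

Timeline: | T1 0-1 | T2 1-6 | T3 6-9 | T1 9-24 |
Completion: T1=24  T2=6  T3=9
Waiting times: T1=8, T2=0, T3=0
Average waiting = (8+0+0) / 3 = 8/3 = 2.67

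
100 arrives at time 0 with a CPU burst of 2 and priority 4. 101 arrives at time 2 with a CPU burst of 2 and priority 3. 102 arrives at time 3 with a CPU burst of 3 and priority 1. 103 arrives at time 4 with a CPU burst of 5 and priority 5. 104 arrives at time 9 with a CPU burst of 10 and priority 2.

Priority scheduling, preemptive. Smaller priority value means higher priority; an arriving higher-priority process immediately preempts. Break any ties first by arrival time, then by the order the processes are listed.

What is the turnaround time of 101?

5

Gantt: | 100 0-2 | 101 2-3 | 102 3-6 | 101 6-7 | 103 7-9 | 104 9-19 | 103 19-22 |
Completion: 100=2  101=7  102=6  103=22  104=19
Turnaround(101) = completion − arrival = 7 − 2 = 5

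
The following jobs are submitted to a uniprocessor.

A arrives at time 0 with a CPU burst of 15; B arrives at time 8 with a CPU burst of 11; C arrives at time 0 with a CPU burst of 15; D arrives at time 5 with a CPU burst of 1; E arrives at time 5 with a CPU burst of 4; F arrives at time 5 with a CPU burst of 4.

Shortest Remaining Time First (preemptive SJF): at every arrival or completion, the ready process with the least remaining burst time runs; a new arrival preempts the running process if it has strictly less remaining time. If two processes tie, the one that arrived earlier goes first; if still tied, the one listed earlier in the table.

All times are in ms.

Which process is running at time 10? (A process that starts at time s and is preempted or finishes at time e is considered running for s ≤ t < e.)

F

Timeline: | A 0-5 | D 5-6 | E 6-10 | F 10-14 | A 14-24 | B 24-35 | C 35-50 |
Completion: A=24  B=35  C=50  D=6  E=10  F=14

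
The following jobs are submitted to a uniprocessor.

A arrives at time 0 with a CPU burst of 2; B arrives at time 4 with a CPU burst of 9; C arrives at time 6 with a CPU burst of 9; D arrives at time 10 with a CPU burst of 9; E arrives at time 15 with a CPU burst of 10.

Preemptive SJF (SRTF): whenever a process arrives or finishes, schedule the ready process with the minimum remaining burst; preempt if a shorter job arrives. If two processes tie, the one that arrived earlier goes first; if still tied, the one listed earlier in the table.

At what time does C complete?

Schedule: | A 0-2 | idle 2-4 | B 4-13 | C 13-22 | D 22-31 | E 31-41 |
Completion: A=2  B=13  C=22  D=31  E=41
Turnaround (C−A): A=2  B=9  C=16  D=21  E=26

22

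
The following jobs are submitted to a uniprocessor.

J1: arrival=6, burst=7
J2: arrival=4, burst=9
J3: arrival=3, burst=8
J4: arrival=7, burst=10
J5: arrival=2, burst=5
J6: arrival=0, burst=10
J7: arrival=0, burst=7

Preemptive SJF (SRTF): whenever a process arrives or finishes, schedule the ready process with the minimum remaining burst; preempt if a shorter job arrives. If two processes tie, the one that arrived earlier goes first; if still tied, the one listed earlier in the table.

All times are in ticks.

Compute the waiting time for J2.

Gantt: | J7 0-7 | J5 7-12 | J1 12-19 | J3 19-27 | J2 27-36 | J6 36-46 | J4 46-56 |
Completion: J1=19  J2=36  J3=27  J4=56  J5=12  J6=46  J7=7
Turnaround (C−A): J1=13  J2=32  J3=24  J4=49  J5=10  J6=46  J7=7
Waiting(J2) = turnaround − burst = 32 − 9 = 23

23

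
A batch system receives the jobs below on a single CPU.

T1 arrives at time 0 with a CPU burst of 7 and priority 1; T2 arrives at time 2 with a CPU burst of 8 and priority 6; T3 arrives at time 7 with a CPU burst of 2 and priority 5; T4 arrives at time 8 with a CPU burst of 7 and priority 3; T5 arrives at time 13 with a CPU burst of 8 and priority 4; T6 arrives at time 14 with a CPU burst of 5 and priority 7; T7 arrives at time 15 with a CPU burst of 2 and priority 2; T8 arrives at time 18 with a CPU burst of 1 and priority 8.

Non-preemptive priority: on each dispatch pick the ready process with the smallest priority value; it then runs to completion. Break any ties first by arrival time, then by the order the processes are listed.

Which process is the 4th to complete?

Gantt: | T1 0-7 | T3 7-9 | T4 9-16 | T7 16-18 | T5 18-26 | T2 26-34 | T6 34-39 | T8 39-40 |
Completion: T1=7  T2=34  T3=9  T4=16  T5=26  T6=39  T7=18  T8=40
Turnaround (C−A): T1=7  T2=32  T3=2  T4=8  T5=13  T6=25  T7=3  T8=22
Finish order: T1 → T3 → T4 → T7 → T5 → T2 → T6 → T8

T7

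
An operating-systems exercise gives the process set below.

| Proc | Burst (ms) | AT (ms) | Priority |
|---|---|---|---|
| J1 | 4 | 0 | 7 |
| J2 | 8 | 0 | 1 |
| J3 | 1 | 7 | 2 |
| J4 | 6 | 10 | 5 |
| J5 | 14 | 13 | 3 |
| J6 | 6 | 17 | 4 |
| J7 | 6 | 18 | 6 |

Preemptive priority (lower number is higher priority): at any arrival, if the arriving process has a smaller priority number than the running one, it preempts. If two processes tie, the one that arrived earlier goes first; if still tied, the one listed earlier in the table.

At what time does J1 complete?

45

Schedule: | J2 0-8 | J3 8-9 | J1 9-10 | J4 10-13 | J5 13-27 | J6 27-33 | J4 33-36 | J7 36-42 | J1 42-45 |
Completion: J1=45  J2=8  J3=9  J4=36  J5=27  J6=33  J7=42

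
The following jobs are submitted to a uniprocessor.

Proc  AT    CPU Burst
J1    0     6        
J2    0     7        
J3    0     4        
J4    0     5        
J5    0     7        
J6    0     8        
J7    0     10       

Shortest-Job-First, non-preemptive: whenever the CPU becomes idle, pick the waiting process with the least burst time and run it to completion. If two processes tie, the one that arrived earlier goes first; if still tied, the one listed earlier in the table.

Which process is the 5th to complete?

Timeline: | J3 0-4 | J4 4-9 | J1 9-15 | J2 15-22 | J5 22-29 | J6 29-37 | J7 37-47 |
Completion: J1=15  J2=22  J3=4  J4=9  J5=29  J6=37  J7=47
Turnaround (C−A): J1=15  J2=22  J3=4  J4=9  J5=29  J6=37  J7=47
Finish order: J3 → J4 → J1 → J2 → J5 → J6 → J7

J5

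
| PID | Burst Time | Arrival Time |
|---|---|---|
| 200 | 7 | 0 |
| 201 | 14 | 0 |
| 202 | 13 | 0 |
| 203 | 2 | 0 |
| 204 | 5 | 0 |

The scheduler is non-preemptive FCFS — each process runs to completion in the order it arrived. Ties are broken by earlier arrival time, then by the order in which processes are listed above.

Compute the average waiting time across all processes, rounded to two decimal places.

19.60

Gantt: | 200 0-7 | 201 7-21 | 202 21-34 | 203 34-36 | 204 36-41 |
Completion: 200=7  201=21  202=34  203=36  204=41
Waiting times: 200=0, 201=7, 202=21, 203=34, 204=36
Average waiting = (0+7+21+34+36) / 5 = 98/5 = 19.60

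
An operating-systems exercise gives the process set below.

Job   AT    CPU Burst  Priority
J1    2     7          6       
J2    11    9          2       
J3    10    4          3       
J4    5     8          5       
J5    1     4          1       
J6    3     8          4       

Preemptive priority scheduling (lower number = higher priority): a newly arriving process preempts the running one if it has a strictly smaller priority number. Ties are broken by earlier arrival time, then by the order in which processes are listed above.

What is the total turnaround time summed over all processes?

Gantt: | idle 0-1 | J5 1-5 | J6 5-10 | J3 10-11 | J2 11-20 | J3 20-23 | J6 23-26 | J4 26-34 | J1 34-41 |
Completion: J1=41  J2=20  J3=23  J4=34  J5=5  J6=26
Turnaround (C−A): J1=39  J2=9  J3=13  J4=29  J5=4  J6=23
Turnaround = completion − arrival: J1=39, J2=9, J3=13, J4=29, J5=4, J6=23
Total turnaround = 39 + 9 + 13 + 29 + 4 + 23 = 117

117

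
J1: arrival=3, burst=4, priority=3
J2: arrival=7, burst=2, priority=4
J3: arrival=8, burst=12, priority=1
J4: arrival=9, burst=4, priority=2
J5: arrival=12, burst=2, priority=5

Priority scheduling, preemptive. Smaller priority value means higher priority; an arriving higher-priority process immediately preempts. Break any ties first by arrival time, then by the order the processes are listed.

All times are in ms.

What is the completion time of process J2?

25

Schedule: | idle 0-3 | J1 3-7 | J2 7-8 | J3 8-20 | J4 20-24 | J2 24-25 | J5 25-27 |
Completion: J1=7  J2=25  J3=20  J4=24  J5=27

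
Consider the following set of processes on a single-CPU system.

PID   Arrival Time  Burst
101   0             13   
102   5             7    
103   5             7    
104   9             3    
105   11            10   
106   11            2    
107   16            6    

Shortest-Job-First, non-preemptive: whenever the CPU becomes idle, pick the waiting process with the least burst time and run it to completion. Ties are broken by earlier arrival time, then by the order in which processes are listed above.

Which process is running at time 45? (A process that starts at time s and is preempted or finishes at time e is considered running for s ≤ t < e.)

105

Timeline: | 101 0-13 | 106 13-15 | 104 15-18 | 107 18-24 | 102 24-31 | 103 31-38 | 105 38-48 |
Completion: 101=13  102=31  103=38  104=18  105=48  106=15  107=24
Turnaround (C−A): 101=13  102=26  103=33  104=9  105=37  106=4  107=8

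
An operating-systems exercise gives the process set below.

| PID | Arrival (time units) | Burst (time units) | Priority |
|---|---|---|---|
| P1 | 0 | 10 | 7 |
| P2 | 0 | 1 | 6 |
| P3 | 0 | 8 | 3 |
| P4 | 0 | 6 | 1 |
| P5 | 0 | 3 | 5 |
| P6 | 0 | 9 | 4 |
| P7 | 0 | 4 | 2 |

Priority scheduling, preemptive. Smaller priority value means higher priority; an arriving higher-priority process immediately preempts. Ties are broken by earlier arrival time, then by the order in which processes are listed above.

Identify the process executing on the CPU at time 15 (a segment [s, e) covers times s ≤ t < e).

Timeline: | P4 0-6 | P7 6-10 | P3 10-18 | P6 18-27 | P5 27-30 | P2 30-31 | P1 31-41 |
Completion: P1=41  P2=31  P3=18  P4=6  P5=30  P6=27  P7=10
Turnaround (C−A): P1=41  P2=31  P3=18  P4=6  P5=30  P6=27  P7=10

P3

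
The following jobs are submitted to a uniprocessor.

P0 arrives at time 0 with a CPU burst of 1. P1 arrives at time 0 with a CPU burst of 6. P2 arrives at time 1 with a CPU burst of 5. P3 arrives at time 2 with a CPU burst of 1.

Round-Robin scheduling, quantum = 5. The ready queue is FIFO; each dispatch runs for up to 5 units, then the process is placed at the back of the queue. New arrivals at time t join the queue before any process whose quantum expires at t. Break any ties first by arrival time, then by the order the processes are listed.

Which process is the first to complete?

P0

Schedule: | P0 0-1 | P1 1-6 | P2 6-11 | P3 11-12 | P1 12-13 |
Completion: P0=1  P1=13  P2=11  P3=12
Turnaround (C−A): P0=1  P1=13  P2=10  P3=10
Finish order: P0 → P2 → P3 → P1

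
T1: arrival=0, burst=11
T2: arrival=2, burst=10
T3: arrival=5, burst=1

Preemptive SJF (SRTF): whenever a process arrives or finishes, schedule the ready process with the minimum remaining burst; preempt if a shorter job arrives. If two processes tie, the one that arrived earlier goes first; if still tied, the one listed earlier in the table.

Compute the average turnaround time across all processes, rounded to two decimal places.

Schedule: | T1 0-5 | T3 5-6 | T1 6-12 | T2 12-22 |
Completion: T1=12  T2=22  T3=6
Turnaround (C−A): T1=12  T2=20  T3=1
Turnaround times: T1=12, T2=20, T3=1
Average turnaround = (12+20+1) / 3 = 33/3 = 11.00

11.00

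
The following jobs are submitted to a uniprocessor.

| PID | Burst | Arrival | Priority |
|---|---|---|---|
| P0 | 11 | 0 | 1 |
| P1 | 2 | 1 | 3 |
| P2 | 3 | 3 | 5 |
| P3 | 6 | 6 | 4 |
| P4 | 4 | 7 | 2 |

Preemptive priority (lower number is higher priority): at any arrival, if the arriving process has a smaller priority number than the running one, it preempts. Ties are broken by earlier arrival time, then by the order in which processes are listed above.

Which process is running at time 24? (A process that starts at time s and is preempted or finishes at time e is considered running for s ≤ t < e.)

Gantt: | P0 0-11 | P4 11-15 | P1 15-17 | P3 17-23 | P2 23-26 |
Completion: P0=11  P1=17  P2=26  P3=23  P4=15
Turnaround (C−A): P0=11  P1=16  P2=23  P3=17  P4=8

P2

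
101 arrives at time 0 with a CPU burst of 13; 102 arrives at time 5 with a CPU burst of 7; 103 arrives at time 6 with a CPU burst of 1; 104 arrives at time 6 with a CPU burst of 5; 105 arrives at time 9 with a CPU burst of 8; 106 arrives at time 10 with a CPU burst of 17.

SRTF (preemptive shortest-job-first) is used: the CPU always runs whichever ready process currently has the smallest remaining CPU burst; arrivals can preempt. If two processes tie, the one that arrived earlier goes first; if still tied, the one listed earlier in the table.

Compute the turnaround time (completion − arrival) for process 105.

Timeline: | 101 0-5 | 102 5-6 | 103 6-7 | 104 7-12 | 102 12-18 | 101 18-26 | 105 26-34 | 106 34-51 |
Completion: 101=26  102=18  103=7  104=12  105=34  106=51
Turnaround (C−A): 101=26  102=13  103=1  104=6  105=25  106=41
Turnaround(105) = completion − arrival = 34 − 9 = 25

25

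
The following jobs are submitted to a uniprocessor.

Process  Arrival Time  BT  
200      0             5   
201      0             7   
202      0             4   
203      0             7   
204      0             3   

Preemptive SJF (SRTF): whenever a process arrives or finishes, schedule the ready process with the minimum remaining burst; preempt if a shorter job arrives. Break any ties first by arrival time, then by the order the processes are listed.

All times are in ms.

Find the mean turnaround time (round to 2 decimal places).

Schedule: | 204 0-3 | 202 3-7 | 200 7-12 | 201 12-19 | 203 19-26 |
Completion: 200=12  201=19  202=7  203=26  204=3
Turnaround (C−A): 200=12  201=19  202=7  203=26  204=3
Turnaround times: 200=12, 201=19, 202=7, 203=26, 204=3
Average turnaround = (12+19+7+26+3) / 5 = 67/5 = 13.40

13.40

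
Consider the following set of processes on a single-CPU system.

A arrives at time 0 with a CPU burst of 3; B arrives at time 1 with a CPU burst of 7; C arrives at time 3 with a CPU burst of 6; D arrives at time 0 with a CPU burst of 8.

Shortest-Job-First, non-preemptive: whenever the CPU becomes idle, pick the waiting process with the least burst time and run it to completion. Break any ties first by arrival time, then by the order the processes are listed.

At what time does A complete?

3

Gantt: | A 0-3 | C 3-9 | B 9-16 | D 16-24 |
Completion: A=3  B=16  C=9  D=24
Turnaround (C−A): A=3  B=15  C=6  D=24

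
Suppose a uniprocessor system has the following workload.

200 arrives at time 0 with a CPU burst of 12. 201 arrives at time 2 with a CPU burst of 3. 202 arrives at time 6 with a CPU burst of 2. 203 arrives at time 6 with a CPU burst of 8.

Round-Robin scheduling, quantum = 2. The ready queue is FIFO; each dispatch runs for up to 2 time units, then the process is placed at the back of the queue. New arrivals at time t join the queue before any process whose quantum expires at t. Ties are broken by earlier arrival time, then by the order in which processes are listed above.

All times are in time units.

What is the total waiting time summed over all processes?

25

Timeline: | 200 0-2 | 201 2-4 | 200 4-6 | 201 6-7 | 202 7-9 | 203 9-11 | 200 11-13 | 203 13-15 | 200 15-17 | 203 17-19 | 200 19-21 | 203 21-23 | 200 23-25 |
Completion: 200=25  201=7  202=9  203=23
Turnaround (C−A): 200=25  201=5  202=3  203=17
Waiting = turnaround − burst: 200=13, 201=2, 202=1, 203=9
Total waiting = 13 + 2 + 1 + 9 = 25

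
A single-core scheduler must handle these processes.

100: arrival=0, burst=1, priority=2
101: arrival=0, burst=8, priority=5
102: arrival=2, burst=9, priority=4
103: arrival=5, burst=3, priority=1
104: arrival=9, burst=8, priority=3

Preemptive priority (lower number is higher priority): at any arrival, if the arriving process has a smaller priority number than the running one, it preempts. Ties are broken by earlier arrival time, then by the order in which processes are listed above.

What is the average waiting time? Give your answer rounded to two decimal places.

Gantt: | 100 0-1 | 101 1-2 | 102 2-5 | 103 5-8 | 102 8-9 | 104 9-17 | 102 17-22 | 101 22-29 |
Completion: 100=1  101=29  102=22  103=8  104=17
Turnaround (C−A): 100=1  101=29  102=20  103=3  104=8
Waiting times: 100=0, 101=21, 102=11, 103=0, 104=0
Average waiting = (0+21+11+0+0) / 5 = 32/5 = 6.40

6.40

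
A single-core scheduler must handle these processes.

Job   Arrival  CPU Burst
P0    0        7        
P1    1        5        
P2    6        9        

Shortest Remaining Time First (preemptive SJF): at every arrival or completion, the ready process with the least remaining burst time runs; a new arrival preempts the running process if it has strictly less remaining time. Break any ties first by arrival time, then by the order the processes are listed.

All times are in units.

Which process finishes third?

Timeline: | P0 0-1 | P1 1-6 | P0 6-12 | P2 12-21 |
Completion: P0=12  P1=6  P2=21
Turnaround (C−A): P0=12  P1=5  P2=15
Finish order: P1 → P0 → P2

P2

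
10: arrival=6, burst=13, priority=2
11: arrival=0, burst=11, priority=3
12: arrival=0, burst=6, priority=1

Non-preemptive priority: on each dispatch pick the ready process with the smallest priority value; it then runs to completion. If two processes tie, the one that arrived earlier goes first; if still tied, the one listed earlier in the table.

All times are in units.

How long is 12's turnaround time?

Schedule: | 12 0-6 | 10 6-19 | 11 19-30 |
Completion: 10=19  11=30  12=6
Turnaround(12) = completion − arrival = 6 − 0 = 6

6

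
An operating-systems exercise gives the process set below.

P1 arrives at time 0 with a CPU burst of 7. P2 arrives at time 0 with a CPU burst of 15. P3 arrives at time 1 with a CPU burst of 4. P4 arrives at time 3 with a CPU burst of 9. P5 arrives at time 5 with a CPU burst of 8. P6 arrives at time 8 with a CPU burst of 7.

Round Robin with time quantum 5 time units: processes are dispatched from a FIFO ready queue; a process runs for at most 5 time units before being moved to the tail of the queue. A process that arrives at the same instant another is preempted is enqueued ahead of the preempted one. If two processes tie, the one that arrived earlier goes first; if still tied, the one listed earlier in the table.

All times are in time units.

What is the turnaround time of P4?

37

Timeline: | P1 0-5 | P2 5-10 | P3 10-14 | P4 14-19 | P5 19-24 | P1 24-26 | P6 26-31 | P2 31-36 | P4 36-40 | P5 40-43 | P6 43-45 | P2 45-50 |
Completion: P1=26  P2=50  P3=14  P4=40  P5=43  P6=45
Turnaround (C−A): P1=26  P2=50  P3=13  P4=37  P5=38  P6=37
Turnaround(P4) = completion − arrival = 40 − 3 = 37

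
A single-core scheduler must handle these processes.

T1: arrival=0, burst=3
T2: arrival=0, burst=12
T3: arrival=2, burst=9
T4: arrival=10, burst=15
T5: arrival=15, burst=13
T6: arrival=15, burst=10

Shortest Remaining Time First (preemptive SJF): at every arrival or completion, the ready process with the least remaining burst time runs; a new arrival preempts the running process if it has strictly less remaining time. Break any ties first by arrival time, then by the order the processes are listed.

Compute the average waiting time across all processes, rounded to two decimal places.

13.00

Schedule: | T1 0-3 | T3 3-12 | T2 12-24 | T6 24-34 | T5 34-47 | T4 47-62 |
Completion: T1=3  T2=24  T3=12  T4=62  T5=47  T6=34
Turnaround (C−A): T1=3  T2=24  T3=10  T4=52  T5=32  T6=19
Waiting times: T1=0, T2=12, T3=1, T4=37, T5=19, T6=9
Average waiting = (0+12+1+37+19+9) / 6 = 78/6 = 13.00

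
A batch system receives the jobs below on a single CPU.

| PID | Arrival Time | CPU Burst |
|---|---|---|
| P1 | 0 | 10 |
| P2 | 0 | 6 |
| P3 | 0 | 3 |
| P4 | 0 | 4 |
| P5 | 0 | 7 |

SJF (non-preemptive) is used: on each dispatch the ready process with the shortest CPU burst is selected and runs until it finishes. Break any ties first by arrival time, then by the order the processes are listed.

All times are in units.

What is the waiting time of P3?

0

Schedule: | P3 0-3 | P4 3-7 | P2 7-13 | P5 13-20 | P1 20-30 |
Completion: P1=30  P2=13  P3=3  P4=7  P5=20
Waiting(P3) = turnaround − burst = 3 − 3 = 0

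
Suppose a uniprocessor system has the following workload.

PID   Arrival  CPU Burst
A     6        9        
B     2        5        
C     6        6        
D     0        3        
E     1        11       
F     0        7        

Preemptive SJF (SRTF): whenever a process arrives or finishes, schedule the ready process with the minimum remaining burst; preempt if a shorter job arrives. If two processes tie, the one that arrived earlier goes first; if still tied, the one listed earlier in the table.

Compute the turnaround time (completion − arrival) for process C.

8

Gantt: | D 0-3 | B 3-8 | C 8-14 | F 14-21 | A 21-30 | E 30-41 |
Completion: A=30  B=8  C=14  D=3  E=41  F=21
Turnaround (C−A): A=24  B=6  C=8  D=3  E=40  F=21
Turnaround(C) = completion − arrival = 14 − 6 = 8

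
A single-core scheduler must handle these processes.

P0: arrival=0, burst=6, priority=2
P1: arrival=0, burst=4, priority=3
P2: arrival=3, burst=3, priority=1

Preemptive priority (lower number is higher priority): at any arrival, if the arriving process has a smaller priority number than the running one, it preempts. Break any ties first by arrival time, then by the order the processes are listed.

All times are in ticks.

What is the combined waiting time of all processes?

Gantt: | P0 0-3 | P2 3-6 | P0 6-9 | P1 9-13 |
Completion: P0=9  P1=13  P2=6
Waiting = turnaround − burst: P0=3, P1=9, P2=0
Total waiting = 3 + 9 + 0 = 12

12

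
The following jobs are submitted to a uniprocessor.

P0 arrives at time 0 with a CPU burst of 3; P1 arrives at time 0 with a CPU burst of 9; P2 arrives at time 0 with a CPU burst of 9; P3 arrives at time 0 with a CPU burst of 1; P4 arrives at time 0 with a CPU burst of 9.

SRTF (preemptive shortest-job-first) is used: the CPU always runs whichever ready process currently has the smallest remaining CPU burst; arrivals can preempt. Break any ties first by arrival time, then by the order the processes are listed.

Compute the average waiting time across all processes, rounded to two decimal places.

8.00

Gantt: | P3 0-1 | P0 1-4 | P1 4-13 | P2 13-22 | P4 22-31 |
Completion: P0=4  P1=13  P2=22  P3=1  P4=31
Turnaround (C−A): P0=4  P1=13  P2=22  P3=1  P4=31
Waiting times: P0=1, P1=4, P2=13, P3=0, P4=22
Average waiting = (1+4+13+0+22) / 5 = 40/5 = 8.00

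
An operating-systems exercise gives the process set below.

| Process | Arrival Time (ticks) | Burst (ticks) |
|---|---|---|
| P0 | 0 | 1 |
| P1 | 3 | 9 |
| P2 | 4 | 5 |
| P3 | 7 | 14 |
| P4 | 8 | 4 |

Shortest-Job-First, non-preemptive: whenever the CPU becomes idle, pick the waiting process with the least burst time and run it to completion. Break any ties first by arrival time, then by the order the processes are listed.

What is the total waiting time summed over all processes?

30

Timeline: | P0 0-1 | idle 1-3 | P1 3-12 | P4 12-16 | P2 16-21 | P3 21-35 |
Completion: P0=1  P1=12  P2=21  P3=35  P4=16
Waiting = turnaround − burst: P0=0, P1=0, P2=12, P3=14, P4=4
Total waiting = 0 + 0 + 12 + 14 + 4 = 30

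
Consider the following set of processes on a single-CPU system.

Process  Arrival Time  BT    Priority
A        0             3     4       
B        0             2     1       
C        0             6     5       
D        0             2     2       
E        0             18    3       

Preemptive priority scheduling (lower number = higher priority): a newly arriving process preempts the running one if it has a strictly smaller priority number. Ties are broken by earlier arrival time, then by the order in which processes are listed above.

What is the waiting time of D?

Schedule: | B 0-2 | D 2-4 | E 4-22 | A 22-25 | C 25-31 |
Completion: A=25  B=2  C=31  D=4  E=22
Turnaround (C−A): A=25  B=2  C=31  D=4  E=22
Waiting(D) = turnaround − burst = 4 − 2 = 2

2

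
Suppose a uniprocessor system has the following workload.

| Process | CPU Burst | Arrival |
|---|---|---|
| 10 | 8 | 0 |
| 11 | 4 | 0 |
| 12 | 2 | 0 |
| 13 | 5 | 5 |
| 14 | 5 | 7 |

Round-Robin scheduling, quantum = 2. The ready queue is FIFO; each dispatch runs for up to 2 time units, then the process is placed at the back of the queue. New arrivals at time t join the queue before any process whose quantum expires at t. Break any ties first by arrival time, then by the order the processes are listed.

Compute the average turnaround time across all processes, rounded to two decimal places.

14.60

Schedule: | 10 0-2 | 11 2-4 | 12 4-6 | 10 6-8 | 11 8-10 | 13 10-12 | 14 12-14 | 10 14-16 | 13 16-18 | 14 18-20 | 10 20-22 | 13 22-23 | 14 23-24 |
Completion: 10=22  11=10  12=6  13=23  14=24
Turnaround times: 10=22, 11=10, 12=6, 13=18, 14=17
Average turnaround = (22+10+6+18+17) / 5 = 73/5 = 14.60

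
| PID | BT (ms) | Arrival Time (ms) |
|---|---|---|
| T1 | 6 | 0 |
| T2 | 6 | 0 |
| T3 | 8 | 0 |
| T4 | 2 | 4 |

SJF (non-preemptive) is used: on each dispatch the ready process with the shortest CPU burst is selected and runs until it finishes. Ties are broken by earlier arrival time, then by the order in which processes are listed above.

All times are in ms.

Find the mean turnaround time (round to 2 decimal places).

Gantt: | T1 0-6 | T4 6-8 | T2 8-14 | T3 14-22 |
Completion: T1=6  T2=14  T3=22  T4=8
Turnaround times: T1=6, T2=14, T3=22, T4=4
Average turnaround = (6+14+22+4) / 4 = 46/4 = 11.50

11.50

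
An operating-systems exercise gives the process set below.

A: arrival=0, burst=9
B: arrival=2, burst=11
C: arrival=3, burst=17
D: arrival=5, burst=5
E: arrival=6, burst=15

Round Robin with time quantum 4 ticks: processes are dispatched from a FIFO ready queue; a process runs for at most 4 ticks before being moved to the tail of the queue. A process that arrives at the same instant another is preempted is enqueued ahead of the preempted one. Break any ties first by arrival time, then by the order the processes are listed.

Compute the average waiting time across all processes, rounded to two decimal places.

Schedule: | A 0-4 | B 4-8 | C 8-12 | A 12-16 | D 16-20 | E 20-24 | B 24-28 | C 28-32 | A 32-33 | D 33-34 | E 34-38 | B 38-41 | C 41-45 | E 45-49 | C 49-53 | E 53-56 | C 56-57 |
Completion: A=33  B=41  C=57  D=34  E=56
Waiting times: A=24, B=28, C=37, D=24, E=35
Average waiting = (24+28+37+24+35) / 5 = 148/5 = 29.60

29.60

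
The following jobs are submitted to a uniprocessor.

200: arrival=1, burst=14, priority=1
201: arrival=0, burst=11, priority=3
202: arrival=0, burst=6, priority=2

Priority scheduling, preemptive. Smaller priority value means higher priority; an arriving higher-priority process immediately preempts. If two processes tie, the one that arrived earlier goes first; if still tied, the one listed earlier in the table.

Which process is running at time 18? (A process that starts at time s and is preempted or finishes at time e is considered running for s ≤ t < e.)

Timeline: | 202 0-1 | 200 1-15 | 202 15-20 | 201 20-31 |
Completion: 200=15  201=31  202=20

202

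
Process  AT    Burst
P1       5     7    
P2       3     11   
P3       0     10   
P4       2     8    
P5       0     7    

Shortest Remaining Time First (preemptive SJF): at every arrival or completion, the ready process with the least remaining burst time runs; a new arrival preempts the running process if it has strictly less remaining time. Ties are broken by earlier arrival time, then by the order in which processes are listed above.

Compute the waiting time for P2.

29

Gantt: | P5 0-7 | P1 7-14 | P4 14-22 | P3 22-32 | P2 32-43 |
Completion: P1=14  P2=43  P3=32  P4=22  P5=7
Turnaround (C−A): P1=9  P2=40  P3=32  P4=20  P5=7
Waiting(P2) = turnaround − burst = 40 − 11 = 29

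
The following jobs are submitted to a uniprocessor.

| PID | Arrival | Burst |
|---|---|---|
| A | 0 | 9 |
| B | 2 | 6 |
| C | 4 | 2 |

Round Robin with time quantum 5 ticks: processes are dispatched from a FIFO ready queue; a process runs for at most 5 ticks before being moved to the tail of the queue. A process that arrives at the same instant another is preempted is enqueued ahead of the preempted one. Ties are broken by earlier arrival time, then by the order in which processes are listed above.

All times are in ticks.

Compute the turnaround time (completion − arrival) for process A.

16

Gantt: | A 0-5 | B 5-10 | C 10-12 | A 12-16 | B 16-17 |
Completion: A=16  B=17  C=12
Turnaround(A) = completion − arrival = 16 − 0 = 16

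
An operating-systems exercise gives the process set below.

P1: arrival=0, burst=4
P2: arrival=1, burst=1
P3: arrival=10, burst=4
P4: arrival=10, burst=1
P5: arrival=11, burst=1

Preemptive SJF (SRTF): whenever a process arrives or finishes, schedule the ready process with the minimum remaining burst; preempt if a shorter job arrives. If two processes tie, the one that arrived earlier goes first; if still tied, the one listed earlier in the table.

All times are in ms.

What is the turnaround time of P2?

Schedule: | P1 0-1 | P2 1-2 | P1 2-5 | idle 5-10 | P4 10-11 | P5 11-12 | P3 12-16 |
Completion: P1=5  P2=2  P3=16  P4=11  P5=12
Turnaround(P2) = completion − arrival = 2 − 1 = 1

1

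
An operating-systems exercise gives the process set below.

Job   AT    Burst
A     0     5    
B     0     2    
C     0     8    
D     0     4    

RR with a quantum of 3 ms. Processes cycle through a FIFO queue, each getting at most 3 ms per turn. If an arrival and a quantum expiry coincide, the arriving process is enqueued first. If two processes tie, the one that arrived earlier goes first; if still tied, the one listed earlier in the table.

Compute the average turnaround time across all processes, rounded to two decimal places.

13.50

Schedule: | A 0-3 | B 3-5 | C 5-8 | D 8-11 | A 11-13 | C 13-16 | D 16-17 | C 17-19 |
Completion: A=13  B=5  C=19  D=17
Turnaround (C−A): A=13  B=5  C=19  D=17
Turnaround times: A=13, B=5, C=19, D=17
Average turnaround = (13+5+19+17) / 4 = 54/4 = 13.50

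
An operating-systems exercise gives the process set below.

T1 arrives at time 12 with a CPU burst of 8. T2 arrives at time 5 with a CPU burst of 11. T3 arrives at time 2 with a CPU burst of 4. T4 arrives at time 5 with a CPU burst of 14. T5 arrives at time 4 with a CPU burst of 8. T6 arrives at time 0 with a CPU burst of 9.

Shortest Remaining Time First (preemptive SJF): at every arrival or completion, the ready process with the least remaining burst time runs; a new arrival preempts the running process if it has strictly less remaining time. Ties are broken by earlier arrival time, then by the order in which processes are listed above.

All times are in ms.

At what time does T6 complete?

Gantt: | T6 0-2 | T3 2-6 | T6 6-13 | T5 13-21 | T1 21-29 | T2 29-40 | T4 40-54 |
Completion: T1=29  T2=40  T3=6  T4=54  T5=21  T6=13
Turnaround (C−A): T1=17  T2=35  T3=4  T4=49  T5=17  T6=13

13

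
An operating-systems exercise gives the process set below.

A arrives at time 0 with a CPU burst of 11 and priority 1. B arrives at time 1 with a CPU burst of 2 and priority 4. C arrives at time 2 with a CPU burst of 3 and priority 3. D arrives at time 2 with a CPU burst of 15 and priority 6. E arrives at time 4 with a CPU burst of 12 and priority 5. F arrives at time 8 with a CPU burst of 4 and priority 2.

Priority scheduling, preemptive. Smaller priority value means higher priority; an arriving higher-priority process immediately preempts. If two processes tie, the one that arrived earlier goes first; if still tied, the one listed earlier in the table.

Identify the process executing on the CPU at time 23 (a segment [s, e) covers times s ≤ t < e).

E

Gantt: | A 0-11 | F 11-15 | C 15-18 | B 18-20 | E 20-32 | D 32-47 |
Completion: A=11  B=20  C=18  D=47  E=32  F=15
Turnaround (C−A): A=11  B=19  C=16  D=45  E=28  F=7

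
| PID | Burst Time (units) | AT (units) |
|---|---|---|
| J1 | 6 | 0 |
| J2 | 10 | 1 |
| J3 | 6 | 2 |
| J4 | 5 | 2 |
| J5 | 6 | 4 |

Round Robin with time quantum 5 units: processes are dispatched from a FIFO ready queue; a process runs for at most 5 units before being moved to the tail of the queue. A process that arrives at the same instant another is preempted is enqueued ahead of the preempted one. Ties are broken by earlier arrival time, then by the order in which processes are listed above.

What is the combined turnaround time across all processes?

133

Timeline: | J1 0-5 | J2 5-10 | J3 10-15 | J4 15-20 | J5 20-25 | J1 25-26 | J2 26-31 | J3 31-32 | J5 32-33 |
Completion: J1=26  J2=31  J3=32  J4=20  J5=33
Turnaround (C−A): J1=26  J2=30  J3=30  J4=18  J5=29
Turnaround = completion − arrival: J1=26, J2=30, J3=30, J4=18, J5=29
Total turnaround = 26 + 30 + 30 + 18 + 29 = 133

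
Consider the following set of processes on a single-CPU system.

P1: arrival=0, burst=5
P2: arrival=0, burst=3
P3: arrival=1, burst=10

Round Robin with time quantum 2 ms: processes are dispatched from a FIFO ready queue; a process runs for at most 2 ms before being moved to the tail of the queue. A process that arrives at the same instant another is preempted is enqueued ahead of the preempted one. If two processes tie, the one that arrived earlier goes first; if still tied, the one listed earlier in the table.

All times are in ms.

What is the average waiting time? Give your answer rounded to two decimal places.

Schedule: | P1 0-2 | P2 2-4 | P3 4-6 | P1 6-8 | P2 8-9 | P3 9-11 | P1 11-12 | P3 12-18 |
Completion: P1=12  P2=9  P3=18
Waiting times: P1=7, P2=6, P3=7
Average waiting = (7+6+7) / 3 = 20/3 = 6.67

6.67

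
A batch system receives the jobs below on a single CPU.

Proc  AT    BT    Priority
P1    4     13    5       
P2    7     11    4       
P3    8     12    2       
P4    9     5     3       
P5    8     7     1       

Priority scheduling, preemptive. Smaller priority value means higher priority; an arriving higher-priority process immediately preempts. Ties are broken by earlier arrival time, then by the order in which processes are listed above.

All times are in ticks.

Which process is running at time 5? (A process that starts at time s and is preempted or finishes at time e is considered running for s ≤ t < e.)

P1

Timeline: | idle 0-4 | P1 4-7 | P2 7-8 | P5 8-15 | P3 15-27 | P4 27-32 | P2 32-42 | P1 42-52 |
Completion: P1=52  P2=42  P3=27  P4=32  P5=15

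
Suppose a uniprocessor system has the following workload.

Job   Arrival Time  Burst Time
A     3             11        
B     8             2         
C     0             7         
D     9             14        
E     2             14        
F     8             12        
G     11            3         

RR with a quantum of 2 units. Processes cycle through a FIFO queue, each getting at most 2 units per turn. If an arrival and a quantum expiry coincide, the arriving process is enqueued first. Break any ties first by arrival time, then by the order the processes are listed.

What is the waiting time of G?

Timeline: | C 0-2 | E 2-4 | C 4-6 | A 6-8 | E 8-10 | C 10-12 | B 12-14 | F 14-16 | A 16-18 | D 18-20 | E 20-22 | G 22-24 | C 24-25 | F 25-27 | A 27-29 | D 29-31 | E 31-33 | G 33-34 | F 34-36 | A 36-38 | D 38-40 | E 40-42 | F 42-44 | A 44-46 | D 46-48 | E 48-50 | F 50-52 | A 52-53 | D 53-55 | E 55-57 | F 57-59 | D 59-63 |
Completion: A=53  B=14  C=25  D=63  E=57  F=59  G=34
Turnaround (C−A): A=50  B=6  C=25  D=54  E=55  F=51  G=23
Waiting(G) = turnaround − burst = 23 − 3 = 20

20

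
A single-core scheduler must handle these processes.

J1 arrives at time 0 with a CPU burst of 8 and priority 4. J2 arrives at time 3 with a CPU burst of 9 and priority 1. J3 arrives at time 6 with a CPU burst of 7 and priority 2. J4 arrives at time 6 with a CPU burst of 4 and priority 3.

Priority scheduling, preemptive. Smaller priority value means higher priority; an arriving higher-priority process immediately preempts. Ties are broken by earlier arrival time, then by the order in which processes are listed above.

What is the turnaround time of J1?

Timeline: | J1 0-3 | J2 3-12 | J3 12-19 | J4 19-23 | J1 23-28 |
Completion: J1=28  J2=12  J3=19  J4=23
Turnaround(J1) = completion − arrival = 28 − 0 = 28

28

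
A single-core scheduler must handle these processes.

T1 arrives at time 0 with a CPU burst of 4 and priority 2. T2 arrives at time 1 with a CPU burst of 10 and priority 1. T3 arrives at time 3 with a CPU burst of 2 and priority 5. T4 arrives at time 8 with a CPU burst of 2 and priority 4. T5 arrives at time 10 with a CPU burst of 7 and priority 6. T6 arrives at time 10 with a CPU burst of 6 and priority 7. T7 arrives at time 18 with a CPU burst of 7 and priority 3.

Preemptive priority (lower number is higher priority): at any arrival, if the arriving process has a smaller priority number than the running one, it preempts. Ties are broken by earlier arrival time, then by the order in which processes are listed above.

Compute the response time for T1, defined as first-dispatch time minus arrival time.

Timeline: | T1 0-1 | T2 1-11 | T1 11-14 | T4 14-16 | T3 16-18 | T7 18-25 | T5 25-32 | T6 32-38 |
Completion: T1=14  T2=11  T3=18  T4=16  T5=32  T6=38  T7=25
Response(T1) = first start − arrival = 0 − 0 = 0

0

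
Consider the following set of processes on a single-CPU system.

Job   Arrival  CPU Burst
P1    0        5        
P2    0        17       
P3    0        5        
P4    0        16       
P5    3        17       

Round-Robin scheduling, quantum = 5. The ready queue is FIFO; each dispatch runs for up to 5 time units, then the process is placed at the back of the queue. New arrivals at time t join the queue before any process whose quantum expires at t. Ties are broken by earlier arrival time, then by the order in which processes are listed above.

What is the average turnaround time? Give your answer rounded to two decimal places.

38.40

Timeline: | P1 0-5 | P2 5-10 | P3 10-15 | P4 15-20 | P5 20-25 | P2 25-30 | P4 30-35 | P5 35-40 | P2 40-45 | P4 45-50 | P5 50-55 | P2 55-57 | P4 57-58 | P5 58-60 |
Completion: P1=5  P2=57  P3=15  P4=58  P5=60
Turnaround (C−A): P1=5  P2=57  P3=15  P4=58  P5=57
Turnaround times: P1=5, P2=57, P3=15, P4=58, P5=57
Average turnaround = (5+57+15+58+57) / 5 = 192/5 = 38.40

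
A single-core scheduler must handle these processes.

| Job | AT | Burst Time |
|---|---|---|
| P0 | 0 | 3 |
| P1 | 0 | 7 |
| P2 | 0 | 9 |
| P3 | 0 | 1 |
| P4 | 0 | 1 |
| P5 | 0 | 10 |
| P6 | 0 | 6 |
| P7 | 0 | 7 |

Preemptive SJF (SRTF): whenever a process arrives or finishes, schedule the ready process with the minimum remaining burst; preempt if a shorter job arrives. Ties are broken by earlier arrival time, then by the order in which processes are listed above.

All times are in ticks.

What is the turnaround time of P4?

Schedule: | P3 0-1 | P4 1-2 | P0 2-5 | P6 5-11 | P1 11-18 | P7 18-25 | P2 25-34 | P5 34-44 |
Completion: P0=5  P1=18  P2=34  P3=1  P4=2  P5=44  P6=11  P7=25
Turnaround(P4) = completion − arrival = 2 − 0 = 2

2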